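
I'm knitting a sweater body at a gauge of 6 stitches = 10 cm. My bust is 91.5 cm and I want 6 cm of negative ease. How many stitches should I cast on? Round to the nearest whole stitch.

51 stitches.

Finished = 91.5 − 6 = 85.5 cm.
6 / 10 = 0.6 sts per cm.
85.50 × 0.6 = 51.30 sts.
→ 51 sts.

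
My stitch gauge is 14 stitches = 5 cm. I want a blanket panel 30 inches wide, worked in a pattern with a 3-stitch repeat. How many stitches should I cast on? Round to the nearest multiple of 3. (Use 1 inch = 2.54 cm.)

30 in = 30 × 2.54 = 76.20 cm.
14 / 5 = 2.8 sts/cm.
76.20 × 2.8 = 213.36 sts.
→ 213.

CO 213 sts.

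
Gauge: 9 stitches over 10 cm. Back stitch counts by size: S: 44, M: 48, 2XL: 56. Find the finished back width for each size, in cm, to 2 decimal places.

9/10 = 0.9 sts per cm.
S: 44 / 0.9 = 48.889 → 48.89 cm.
M: 48 / 0.9 = 53.333 → 53.33 cm.
2XL: 56 / 0.9 = 62.222 → 62.22 cm.

S 48.89 cm; M 53.33 cm; 2XL 62.22 cm.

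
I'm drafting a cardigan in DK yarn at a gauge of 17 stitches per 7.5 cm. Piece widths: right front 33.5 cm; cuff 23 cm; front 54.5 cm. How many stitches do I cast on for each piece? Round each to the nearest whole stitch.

right front 76; cuff 52; front 124.

Rate = 17/7.5 = 2.267 sts per cm.
right front: 33.5 × 2.267 = 75.93 → 76.
cuff: 23 × 2.267 = 52.13 → 52.
front: 54.5 × 2.267 = 123.53 → 124.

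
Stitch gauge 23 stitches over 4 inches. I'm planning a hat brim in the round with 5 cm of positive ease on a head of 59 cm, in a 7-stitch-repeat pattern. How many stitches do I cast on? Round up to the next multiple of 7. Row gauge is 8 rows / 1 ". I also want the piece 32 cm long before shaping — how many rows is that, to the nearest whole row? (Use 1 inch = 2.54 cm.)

Finished = 59 + 5 = 64 cm.
64 cm × 1/2.54 = 25.20 inches.
23/4 = 5.75 sts per in; 25.20 × 5.75 = 144.88 sts.
Next multiple of 7 → 147.
32 cm = 12.60 inches; × 8 = 100.79 → 101 rows.

Cast on 147 stitches; work 101 rows.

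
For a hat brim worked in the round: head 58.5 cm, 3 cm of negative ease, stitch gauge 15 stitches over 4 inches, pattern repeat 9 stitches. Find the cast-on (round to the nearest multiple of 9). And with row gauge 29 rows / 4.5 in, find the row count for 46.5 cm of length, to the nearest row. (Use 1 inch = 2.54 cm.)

Finished = 58.5 − 3 = 55.5 cm.
55.5 cm × 1/2.54 = 21.85 inches.
15/4 = 3.75 sts per in; 21.85 × 3.75 = 81.94 sts.
Nearest multiple of 9 → 81.
46.5 cm = 18.31 inches; × 6.444 = 117.98 → 118 rows.

Cast on 81 stitches; work 118 rows.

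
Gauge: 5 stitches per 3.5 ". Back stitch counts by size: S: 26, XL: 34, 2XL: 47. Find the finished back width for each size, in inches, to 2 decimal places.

5/3.5 = 1.429 sts per in.
S: 26 / 1.429 = 18.200 → 18.20 in.
XL: 34 / 1.429 = 23.800 → 23.80 in.
2XL: 47 / 1.429 = 32.900 → 32.90 in.

S 18.20 inches; XL 23.80 inches; 2XL 32.90 inches.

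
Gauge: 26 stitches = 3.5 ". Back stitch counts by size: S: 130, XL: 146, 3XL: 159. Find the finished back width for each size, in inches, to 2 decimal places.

S 17.50 inches; XL 19.65 inches; 3XL 21.40 inches.

26/3.5 = 7.429 sts per in.
S: 130 / 7.429 = 17.500 → 17.50 in.
XL: 146 / 7.429 = 19.654 → 19.65 in.
3XL: 159 / 7.429 = 21.404 → 21.40 in.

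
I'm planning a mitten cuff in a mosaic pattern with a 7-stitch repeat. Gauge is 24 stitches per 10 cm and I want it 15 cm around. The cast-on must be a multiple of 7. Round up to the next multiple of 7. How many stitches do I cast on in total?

42 stitches.

24 / 10 = 2.4 sts per cm.
15 × 2.4 = 36.00 sts.
Next multiple of 7: 42.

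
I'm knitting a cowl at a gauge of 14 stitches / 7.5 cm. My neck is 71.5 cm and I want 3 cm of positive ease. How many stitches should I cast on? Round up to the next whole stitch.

140 stitches.

Finished = 71.5 + 3 = 74.5 cm.
14 / 7.5 = 1.867 sts per cm.
74.50 × 1.867 = 139.07 sts.
→ 140 sts.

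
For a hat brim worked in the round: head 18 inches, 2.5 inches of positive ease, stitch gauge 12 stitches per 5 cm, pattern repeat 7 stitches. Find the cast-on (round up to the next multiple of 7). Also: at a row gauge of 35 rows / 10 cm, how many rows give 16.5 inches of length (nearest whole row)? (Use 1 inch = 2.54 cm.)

Finished = 18 + 2.5 = 20.5 inches.
20.5 inches × 2.54 = 52.07 cm.
12/5 = 2.4 sts per cm; 52.07 × 2.4 = 124.97 sts.
Next multiple of 7 → 126.
16.5 inches = 41.91 cm; × 3.5 = 146.69 → 147 rows.

Cast on 126 stitches; work 147 rows.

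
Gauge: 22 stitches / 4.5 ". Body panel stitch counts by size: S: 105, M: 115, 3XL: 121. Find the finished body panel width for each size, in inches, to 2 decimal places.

S 21.48 inches; M 23.52 inches; 3XL 24.75 inches.

22/4.5 = 4.889 sts per in.
S: 105 / 4.889 = 21.477 → 21.48 in.
M: 115 / 4.889 = 23.523 → 23.52 in.
3XL: 121 / 4.889 = 24.750 → 24.75 in.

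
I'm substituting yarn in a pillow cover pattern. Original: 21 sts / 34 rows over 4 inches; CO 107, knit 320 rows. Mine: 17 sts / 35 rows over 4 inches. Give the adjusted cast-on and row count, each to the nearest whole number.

Cast on 87 stitches; work 329 rows.

Stitches: 107 × 17/21 = 86.62 → 87.
Rows: 320 × 35/34 = 329.41 → 329.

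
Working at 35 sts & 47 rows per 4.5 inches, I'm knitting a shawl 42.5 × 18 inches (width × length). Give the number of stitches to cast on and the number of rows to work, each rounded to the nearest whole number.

Cast on 331 stitches and work 188 rows.

Stitch gauge = 35/4.5 = 7.778 sts/in; 42.5 × 7.778 = 330.56 → 331 sts.
Row gauge = 47/4.5 = 10.444 rows/in; 18 × 10.444 = 188.00 → 188 rows.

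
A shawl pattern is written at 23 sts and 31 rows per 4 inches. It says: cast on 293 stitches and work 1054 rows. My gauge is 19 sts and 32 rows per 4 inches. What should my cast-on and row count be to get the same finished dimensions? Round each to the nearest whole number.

Cast on 242 stitches; work 1088 rows.

Stitches: 293 × 19/23 = 242.04 → 242.
Rows: 1054 × 32/31 = 1088.00 → 1088.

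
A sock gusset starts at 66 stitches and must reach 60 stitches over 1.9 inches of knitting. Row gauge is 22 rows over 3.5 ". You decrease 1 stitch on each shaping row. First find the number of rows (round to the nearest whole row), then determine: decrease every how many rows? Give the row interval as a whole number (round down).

Decrease every 2nd row.

Rows = 1.9 × 6.286 = 11.9 → 12 rows.
Stitches to remove: 6 → 6 shaping rows (at 1 st each).
12 / 6 = 2.00 → every 2 rows.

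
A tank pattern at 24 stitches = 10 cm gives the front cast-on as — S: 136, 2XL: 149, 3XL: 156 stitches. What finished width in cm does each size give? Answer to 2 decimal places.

24/10 = 2.4 sts per cm.
S: 136 / 2.4 = 56.667 → 56.67 cm.
2XL: 149 / 2.4 = 62.083 → 62.08 cm.
3XL: 156 / 2.4 = 65.000 → 65.00 cm.

S 56.67 cm; 2XL 62.08 cm; 3XL 65.00 cm.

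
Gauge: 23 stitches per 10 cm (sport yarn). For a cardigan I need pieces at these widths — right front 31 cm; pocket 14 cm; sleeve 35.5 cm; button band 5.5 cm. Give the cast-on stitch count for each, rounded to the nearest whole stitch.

Rate = 23/10 = 2.3 sts per cm.
right front: 31 × 2.3 = 71.30 → 71.
pocket: 14 × 2.3 = 32.20 → 32.
sleeve: 35.5 × 2.3 = 81.65 → 82.
button band: 5.5 × 2.3 = 12.65 → 13.

right front 71; pocket 32; sleeve 82; button band 13.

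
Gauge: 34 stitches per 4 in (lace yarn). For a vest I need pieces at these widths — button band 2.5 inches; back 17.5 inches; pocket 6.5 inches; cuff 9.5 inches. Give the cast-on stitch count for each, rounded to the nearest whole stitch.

Rate = 34/4 = 8.5 sts per in.
button band: 2.5 × 8.5 = 21.25 → 21.
back: 17.5 × 8.5 = 148.75 → 149.
pocket: 6.5 × 8.5 = 55.25 → 55.
cuff: 9.5 × 8.5 = 80.75 → 81.

button band 21; back 149; pocket 55; cuff 81.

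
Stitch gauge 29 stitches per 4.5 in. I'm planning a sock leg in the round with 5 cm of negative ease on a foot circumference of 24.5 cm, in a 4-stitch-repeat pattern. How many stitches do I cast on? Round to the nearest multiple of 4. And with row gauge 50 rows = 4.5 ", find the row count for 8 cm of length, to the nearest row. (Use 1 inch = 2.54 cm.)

Finished = 24.5 − 5 = 19.5 cm.
19.5 cm × 1/2.54 = 7.68 inches.
29/4.5 = 6.444 sts per in; 7.68 × 6.444 = 49.48 sts.
Nearest multiple of 4 → 48.
8 cm = 3.15 inches; × 11.111 = 35.00 → 35 rows.

Cast on 48 stitches; work 35 rows.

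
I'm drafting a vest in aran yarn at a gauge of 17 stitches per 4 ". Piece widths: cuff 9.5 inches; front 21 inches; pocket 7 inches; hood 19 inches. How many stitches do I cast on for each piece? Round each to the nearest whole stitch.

cuff 40; front 89; pocket 30; hood 81.

Rate = 17/4 = 4.25 sts per in.
cuff: 9.5 × 4.25 = 40.38 → 40.
front: 21 × 4.25 = 89.25 → 89.
pocket: 7 × 4.25 = 29.75 → 30.
hood: 19 × 4.25 = 80.75 → 81.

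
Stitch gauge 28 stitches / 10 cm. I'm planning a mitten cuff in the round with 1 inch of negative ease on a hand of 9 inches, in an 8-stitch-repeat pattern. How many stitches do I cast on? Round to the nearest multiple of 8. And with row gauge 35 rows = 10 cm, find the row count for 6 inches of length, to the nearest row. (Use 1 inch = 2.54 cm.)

Finished = 9 − 1 = 8 inches.
8 inches × 2.54 = 20.32 cm.
28/10 = 2.8 sts per cm; 20.32 × 2.8 = 56.90 sts.
Nearest multiple of 8 → 56.
6 inches = 15.24 cm; × 3.5 = 53.34 → 53 rows.

Cast on 56 stitches; work 53 rows.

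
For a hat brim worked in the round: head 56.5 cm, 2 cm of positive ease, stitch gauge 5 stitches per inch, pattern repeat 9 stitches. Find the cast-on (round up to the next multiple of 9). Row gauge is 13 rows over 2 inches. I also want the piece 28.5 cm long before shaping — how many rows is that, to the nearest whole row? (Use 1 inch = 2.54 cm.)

Finished = 56.5 + 2 = 58.5 cm.
58.5 cm × 1/2.54 = 23.03 inches.
5/1 = 5 sts per in; 23.03 × 5 = 115.16 sts.
Next multiple of 9 → 117.
28.5 cm = 11.22 inches; × 6.5 = 72.93 → 73 rows.

Cast on 117 stitches; work 73 rows.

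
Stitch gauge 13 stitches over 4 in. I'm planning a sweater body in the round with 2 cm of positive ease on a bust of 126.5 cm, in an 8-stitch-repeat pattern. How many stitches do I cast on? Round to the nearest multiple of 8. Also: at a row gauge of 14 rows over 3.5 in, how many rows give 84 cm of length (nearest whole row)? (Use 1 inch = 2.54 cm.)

Cast on 168 stitches; work 132 rows.

Finished = 126.5 + 2 = 128.5 cm.
128.5 cm × 1/2.54 = 50.59 inches.
13/4 = 3.25 sts per in; 50.59 × 3.25 = 164.42 sts.
Nearest multiple of 8 → 168.
84 cm = 33.07 inches; × 4 = 132.28 → 132 rows.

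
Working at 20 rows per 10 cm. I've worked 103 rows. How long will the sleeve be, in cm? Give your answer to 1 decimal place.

51.5 cm.

20 rows / 10 cm = 2 rows per cm.
103 / 2 = 51.50 cm.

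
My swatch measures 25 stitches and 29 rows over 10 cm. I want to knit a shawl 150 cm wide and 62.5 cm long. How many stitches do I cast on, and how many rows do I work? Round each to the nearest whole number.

Cast on 375 stitches and work 181 rows.

Stitch gauge = 25/10 = 2.5 sts/cm; 150 × 2.5 = 375.00 → 375 sts.
Row gauge = 29/10 = 2.9 rows/cm; 62.5 × 2.9 = 181.25 → 181 rows.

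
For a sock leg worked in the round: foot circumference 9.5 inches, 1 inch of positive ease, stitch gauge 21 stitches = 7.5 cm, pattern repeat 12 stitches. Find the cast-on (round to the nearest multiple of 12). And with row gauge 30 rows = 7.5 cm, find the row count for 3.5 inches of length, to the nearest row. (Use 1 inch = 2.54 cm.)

Cast on 72 stitches; work 36 rows.

Finished = 9.5 + 1 = 10.5 inches.
10.5 inches × 2.54 = 26.67 cm.
21/7.5 = 2.8 sts per cm; 26.67 × 2.8 = 74.68 sts.
Nearest multiple of 12 → 72.
3.5 inches = 8.89 cm; × 4 = 35.56 → 36 rows.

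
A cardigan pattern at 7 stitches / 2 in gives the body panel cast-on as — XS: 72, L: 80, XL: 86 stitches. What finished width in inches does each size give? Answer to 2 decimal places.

7/2 = 3.5 sts per in.
XS: 72 / 3.5 = 20.571 → 20.57 in.
L: 80 / 3.5 = 22.857 → 22.86 in.
XL: 86 / 3.5 = 24.571 → 24.57 in.

XS 20.57 inches; L 22.86 inches; XL 24.57 inches.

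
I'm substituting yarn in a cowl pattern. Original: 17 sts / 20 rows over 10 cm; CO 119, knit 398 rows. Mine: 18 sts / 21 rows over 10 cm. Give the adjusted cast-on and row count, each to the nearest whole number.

Cast on 126 stitches; work 418 rows.

Stitches: 119 × 18/17 = 126.00 → 126.
Rows: 398 × 21/20 = 417.90 → 418.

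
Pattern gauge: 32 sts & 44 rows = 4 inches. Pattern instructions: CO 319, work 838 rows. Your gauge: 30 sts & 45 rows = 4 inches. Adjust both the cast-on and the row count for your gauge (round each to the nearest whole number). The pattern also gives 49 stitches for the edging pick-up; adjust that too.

Stitches: 319 × 30/32 = 299.06 → 299.
Rows: 838 × 45/44 = 857.05 → 857.
edging pick-up: 49 × 30/32 = 45.94 → 46.

Cast on 299 stitches; work 857 rows; edging pick-up 46 stitches.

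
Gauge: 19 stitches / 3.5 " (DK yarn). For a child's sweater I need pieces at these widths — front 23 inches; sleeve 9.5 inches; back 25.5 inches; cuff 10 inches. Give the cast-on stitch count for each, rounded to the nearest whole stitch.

Rate = 19/3.5 = 5.429 sts per in.
front: 23 × 5.429 = 124.86 → 125.
sleeve: 9.5 × 5.429 = 51.57 → 52.
back: 25.5 × 5.429 = 138.43 → 138.
cuff: 10 × 5.429 = 54.29 → 54.

front 125; sleeve 52; back 138; cuff 54.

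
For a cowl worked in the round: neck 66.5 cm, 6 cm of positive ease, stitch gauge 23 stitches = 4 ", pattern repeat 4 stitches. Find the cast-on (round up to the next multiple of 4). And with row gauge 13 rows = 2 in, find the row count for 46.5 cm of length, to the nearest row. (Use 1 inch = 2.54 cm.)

Finished = 66.5 + 6 = 72.5 cm.
72.5 cm × 1/2.54 = 28.54 inches.
23/4 = 5.75 sts per in; 28.54 × 5.75 = 164.12 sts.
Next multiple of 4 → 168.
46.5 cm = 18.31 inches; × 6.5 = 119.00 → 119 rows.

Cast on 168 stitches; work 119 rows.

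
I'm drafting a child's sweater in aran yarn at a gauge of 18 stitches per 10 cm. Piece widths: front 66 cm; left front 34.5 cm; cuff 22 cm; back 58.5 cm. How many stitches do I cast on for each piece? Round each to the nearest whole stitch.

front 119; left front 62; cuff 40; back 105.

Rate = 18/10 = 1.8 sts per cm.
front: 66 × 1.8 = 118.80 → 119.
left front: 34.5 × 1.8 = 62.10 → 62.
cuff: 22 × 1.8 = 39.60 → 40.
back: 58.5 × 1.8 = 105.30 → 105.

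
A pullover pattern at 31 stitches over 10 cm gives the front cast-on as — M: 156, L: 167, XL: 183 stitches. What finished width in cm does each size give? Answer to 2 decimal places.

31/10 = 3.1 sts per cm.
M: 156 / 3.1 = 50.323 → 50.32 cm.
L: 167 / 3.1 = 53.871 → 53.87 cm.
XL: 183 / 3.1 = 59.032 → 59.03 cm.

M 50.32 cm; L 53.87 cm; XL 59.03 cm.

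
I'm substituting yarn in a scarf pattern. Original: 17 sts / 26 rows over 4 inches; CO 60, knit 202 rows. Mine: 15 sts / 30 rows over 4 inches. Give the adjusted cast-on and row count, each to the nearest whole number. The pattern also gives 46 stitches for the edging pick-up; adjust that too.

Stitches: 60 × 15/17 = 52.94 → 53.
Rows: 202 × 30/26 = 233.08 → 233.
edging pick-up: 46 × 15/17 = 40.59 → 41.

Cast on 53 stitches; work 233 rows; edging pick-up 41 stitches.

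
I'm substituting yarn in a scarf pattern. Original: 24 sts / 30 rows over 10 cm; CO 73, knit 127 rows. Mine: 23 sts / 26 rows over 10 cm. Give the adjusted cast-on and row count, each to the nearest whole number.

Stitches: 73 × 23/24 = 69.96 → 70.
Rows: 127 × 26/30 = 110.07 → 110.

Cast on 70 stitches; work 110 rows.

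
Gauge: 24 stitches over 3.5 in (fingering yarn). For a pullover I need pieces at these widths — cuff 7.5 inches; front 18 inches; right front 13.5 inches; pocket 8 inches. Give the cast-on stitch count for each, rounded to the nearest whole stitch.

cuff 51; front 123; right front 93; pocket 55.

Rate = 24/3.5 = 6.857 sts per in.
cuff: 7.5 × 6.857 = 51.43 → 51.
front: 18 × 6.857 = 123.43 → 123.
right front: 13.5 × 6.857 = 92.57 → 93.
pocket: 8 × 6.857 = 54.86 → 55.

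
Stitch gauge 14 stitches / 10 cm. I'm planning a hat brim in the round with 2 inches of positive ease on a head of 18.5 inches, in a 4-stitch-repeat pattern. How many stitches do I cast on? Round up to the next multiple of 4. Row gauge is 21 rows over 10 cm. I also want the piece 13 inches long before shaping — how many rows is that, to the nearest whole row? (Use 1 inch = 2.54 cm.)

Finished = 18.5 + 2 = 20.5 inches.
20.5 inches × 2.54 = 52.07 cm.
14/10 = 1.4 sts per cm; 52.07 × 1.4 = 72.90 sts.
Next multiple of 4 → 76.
13 inches = 33.02 cm; × 2.1 = 69.34 → 69 rows.

Cast on 76 stitches; work 69 rows.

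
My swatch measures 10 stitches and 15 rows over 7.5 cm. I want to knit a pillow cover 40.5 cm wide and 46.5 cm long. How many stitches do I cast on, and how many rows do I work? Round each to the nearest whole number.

Stitch gauge = 10/7.5 = 1.333 sts/cm; 40.5 × 1.333 = 54.00 → 54 sts.
Row gauge = 15/7.5 = 2 rows/cm; 46.5 × 2 = 93.00 → 93 rows.

Cast on 54 stitches and work 93 rows.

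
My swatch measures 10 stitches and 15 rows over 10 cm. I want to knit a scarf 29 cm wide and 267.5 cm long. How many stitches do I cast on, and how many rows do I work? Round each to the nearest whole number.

Cast on 29 stitches and work 401 rows.

Stitch gauge = 10/10 = 1 sts/cm; 29 × 1 = 29.00 → 29 sts.
Row gauge = 15/10 = 1.5 rows/cm; 267.5 × 1.5 = 401.25 → 401 rows.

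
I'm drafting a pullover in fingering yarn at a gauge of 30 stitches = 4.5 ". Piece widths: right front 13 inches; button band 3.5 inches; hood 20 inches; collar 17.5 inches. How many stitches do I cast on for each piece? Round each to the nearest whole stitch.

right front 87; button band 23; hood 133; collar 117.

Rate = 30/4.5 = 6.667 sts per in.
right front: 13 × 6.667 = 86.67 → 87.
button band: 3.5 × 6.667 = 23.33 → 23.
hood: 20 × 6.667 = 133.33 → 133.
collar: 17.5 × 6.667 = 116.67 → 117.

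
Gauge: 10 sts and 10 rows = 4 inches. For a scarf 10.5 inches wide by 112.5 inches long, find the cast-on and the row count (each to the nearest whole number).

Cast on 26 stitches and work 281 rows.

Stitch gauge = 10/4 = 2.5 sts/in; 10.5 × 2.5 = 26.25 → 26 sts.
Row gauge = 10/4 = 2.5 rows/in; 112.5 × 2.5 = 281.25 → 281 rows.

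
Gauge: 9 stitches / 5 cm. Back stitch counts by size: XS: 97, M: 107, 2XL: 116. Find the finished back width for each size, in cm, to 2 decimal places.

9/5 = 1.8 sts per cm.
XS: 97 / 1.8 = 53.889 → 53.89 cm.
M: 107 / 1.8 = 59.444 → 59.44 cm.
2XL: 116 / 1.8 = 64.444 → 64.44 cm.

XS 53.89 cm; M 59.44 cm; 2XL 64.44 cm.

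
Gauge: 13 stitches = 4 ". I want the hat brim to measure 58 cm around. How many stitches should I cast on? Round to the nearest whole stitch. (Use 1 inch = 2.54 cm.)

58 cm = 22.83 in.
13 stitches / 4 in = 3.25 stitches per inch.
22.83 × 3.25 = 74.21 stitches.
Round to nearest → 74.

CO 74 sts.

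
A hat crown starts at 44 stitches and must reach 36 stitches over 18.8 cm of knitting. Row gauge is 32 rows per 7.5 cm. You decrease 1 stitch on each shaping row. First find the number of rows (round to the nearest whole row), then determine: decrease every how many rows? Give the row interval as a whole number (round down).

Decrease every 10th row.

Rows = 18.8 × 4.267 = 80.2 → 80 rows.
Stitches to remove: 8 → 8 shaping rows (at 1 st each).
80 / 8 = 10.00 → every 10 rows.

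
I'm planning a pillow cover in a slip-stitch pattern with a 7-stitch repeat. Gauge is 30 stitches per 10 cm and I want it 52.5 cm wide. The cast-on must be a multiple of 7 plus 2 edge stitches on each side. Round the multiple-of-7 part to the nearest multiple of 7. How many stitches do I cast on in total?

30 / 10 = 3 sts per cm.
52.5 × 3 = 157.50 sts.
Less 4 edge sts → 153.50 for the repeat.
Nearest multiple of 7: 154.
Add back 4 edge sts → 158.

158 stitches.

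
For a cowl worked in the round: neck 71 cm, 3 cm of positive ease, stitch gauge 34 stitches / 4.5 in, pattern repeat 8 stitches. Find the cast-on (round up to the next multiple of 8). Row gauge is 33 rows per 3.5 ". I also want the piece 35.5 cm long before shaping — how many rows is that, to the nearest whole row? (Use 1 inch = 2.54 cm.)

Finished = 71 + 3 = 74 cm.
74 cm × 1/2.54 = 29.13 inches.
34/4.5 = 7.556 sts per in; 29.13 × 7.556 = 220.12 sts.
Next multiple of 8 → 224.
35.5 cm = 13.98 inches; × 9.429 = 131.78 → 132 rows.

Cast on 224 stitches; work 132 rows.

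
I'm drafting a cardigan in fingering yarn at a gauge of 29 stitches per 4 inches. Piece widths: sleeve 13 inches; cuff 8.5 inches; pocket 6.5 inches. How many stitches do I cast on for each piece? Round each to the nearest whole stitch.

Rate = 29/4 = 7.25 sts per in.
sleeve: 13 × 7.25 = 94.25 → 94.
cuff: 8.5 × 7.25 = 61.62 → 62.
pocket: 6.5 × 7.25 = 47.12 → 47.

sleeve 94; cuff 62; pocket 47.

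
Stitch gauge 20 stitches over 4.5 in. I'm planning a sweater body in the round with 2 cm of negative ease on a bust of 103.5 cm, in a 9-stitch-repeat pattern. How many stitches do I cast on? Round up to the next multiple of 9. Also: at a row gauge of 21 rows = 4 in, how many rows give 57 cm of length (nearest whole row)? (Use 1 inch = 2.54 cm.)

Finished = 103.5 − 2 = 101.5 cm.
101.5 cm × 1/2.54 = 39.96 inches.
20/4.5 = 4.444 sts per in; 39.96 × 4.444 = 177.60 sts.
Next multiple of 9 → 180.
57 cm = 22.44 inches; × 5.25 = 117.81 → 118 rows.

Cast on 180 stitches; work 118 rows.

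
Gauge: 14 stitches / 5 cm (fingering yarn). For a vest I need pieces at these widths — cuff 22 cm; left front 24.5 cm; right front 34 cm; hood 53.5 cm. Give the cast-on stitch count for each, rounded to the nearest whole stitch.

cuff 62; left front 69; right front 95; hood 150.

Rate = 14/5 = 2.8 sts per cm.
cuff: 22 × 2.8 = 61.60 → 62.
left front: 24.5 × 2.8 = 68.60 → 69.
right front: 34 × 2.8 = 95.20 → 95.
hood: 53.5 × 2.8 = 149.80 → 150.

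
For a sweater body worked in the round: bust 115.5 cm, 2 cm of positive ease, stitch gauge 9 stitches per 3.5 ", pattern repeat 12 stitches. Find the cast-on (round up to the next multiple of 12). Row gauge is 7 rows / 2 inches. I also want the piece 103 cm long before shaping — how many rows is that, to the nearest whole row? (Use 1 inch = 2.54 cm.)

Cast on 120 stitches; work 142 rows.

Finished = 115.5 + 2 = 117.5 cm.
117.5 cm × 1/2.54 = 46.26 inches.
9/3.5 = 2.571 sts per in; 46.26 × 2.571 = 118.95 sts.
Next multiple of 12 → 120.
103 cm = 40.55 inches; × 3.5 = 141.93 → 142 rows.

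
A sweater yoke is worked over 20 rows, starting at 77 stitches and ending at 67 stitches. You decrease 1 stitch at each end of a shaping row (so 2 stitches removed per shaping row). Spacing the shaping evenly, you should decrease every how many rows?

Stitches to remove: |67 − 77| = 10.
Shaping rows needed: 10 / 2 = 5.
20 rows / 5 = every 4 rows.

Decrease every 4th row.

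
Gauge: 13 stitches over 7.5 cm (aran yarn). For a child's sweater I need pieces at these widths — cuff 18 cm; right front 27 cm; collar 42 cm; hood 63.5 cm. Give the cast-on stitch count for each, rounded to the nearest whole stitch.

cuff 31; right front 47; collar 73; hood 110.

Rate = 13/7.5 = 1.733 sts per cm.
cuff: 18 × 1.733 = 31.20 → 31.
right front: 27 × 1.733 = 46.80 → 47.
collar: 42 × 1.733 = 72.80 → 73.
hood: 63.5 × 1.733 = 110.07 → 110.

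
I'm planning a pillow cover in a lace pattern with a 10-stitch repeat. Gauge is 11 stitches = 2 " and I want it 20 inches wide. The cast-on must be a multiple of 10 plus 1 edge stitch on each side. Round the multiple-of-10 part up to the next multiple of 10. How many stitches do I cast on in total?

112 stitches.

11 / 2 = 5.5 sts per inch.
20 × 5.5 = 110.00 sts.
Less 2 edge sts → 108.00 for the repeat.
Next multiple of 10: 110.
Add back 2 edge sts → 112.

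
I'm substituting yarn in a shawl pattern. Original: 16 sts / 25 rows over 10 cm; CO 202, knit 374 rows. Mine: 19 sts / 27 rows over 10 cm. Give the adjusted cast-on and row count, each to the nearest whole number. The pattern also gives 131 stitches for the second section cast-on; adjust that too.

Cast on 240 stitches; work 404 rows; second section cast-on 156 stitches.

Stitches: 202 × 19/16 = 239.88 → 240.
Rows: 374 × 27/25 = 403.92 → 404.
second section cast-on: 131 × 19/16 = 155.56 → 156.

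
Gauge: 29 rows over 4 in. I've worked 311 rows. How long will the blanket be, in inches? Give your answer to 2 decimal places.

42.90 inches.

29 rows / 4 inch = 7.25 rows per inch.
311 / 7.25 = 42.897 inches.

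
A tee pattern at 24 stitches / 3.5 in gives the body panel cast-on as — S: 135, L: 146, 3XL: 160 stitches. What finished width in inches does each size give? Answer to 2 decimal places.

24/3.5 = 6.857 sts per in.
S: 135 / 6.857 = 19.688 → 19.69 in.
L: 146 / 6.857 = 21.292 → 21.29 in.
3XL: 160 / 6.857 = 23.333 → 23.33 in.

S 19.69 inches; L 21.29 inches; 3XL 23.33 inches.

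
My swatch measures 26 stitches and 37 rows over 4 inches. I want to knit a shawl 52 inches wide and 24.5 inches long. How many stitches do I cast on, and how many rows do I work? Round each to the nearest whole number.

Stitch gauge = 26/4 = 6.5 sts/in; 52 × 6.5 = 338.00 → 338 sts.
Row gauge = 37/4 = 9.25 rows/in; 24.5 × 9.25 = 226.62 → 227 rows.

Cast on 338 stitches and work 227 rows.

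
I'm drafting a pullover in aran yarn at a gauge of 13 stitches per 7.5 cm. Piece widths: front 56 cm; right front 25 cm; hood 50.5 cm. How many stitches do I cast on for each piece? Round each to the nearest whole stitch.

Rate = 13/7.5 = 1.733 sts per cm.
front: 56 × 1.733 = 97.07 → 97.
right front: 25 × 1.733 = 43.33 → 43.
hood: 50.5 × 1.733 = 87.53 → 88.

front 97; right front 43; hood 88.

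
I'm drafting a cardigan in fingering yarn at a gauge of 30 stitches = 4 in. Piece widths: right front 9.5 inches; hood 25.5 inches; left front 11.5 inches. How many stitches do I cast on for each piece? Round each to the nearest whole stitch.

right front 71; hood 191; left front 86.

Rate = 30/4 = 7.5 sts per in.
right front: 9.5 × 7.5 = 71.25 → 71.
hood: 25.5 × 7.5 = 191.25 → 191.
left front: 11.5 × 7.5 = 86.25 → 86.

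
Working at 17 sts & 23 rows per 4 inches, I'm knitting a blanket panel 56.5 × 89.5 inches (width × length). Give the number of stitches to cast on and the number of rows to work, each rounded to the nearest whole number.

Cast on 240 stitches and work 515 rows.

Stitch gauge = 17/4 = 4.25 sts/in; 56.5 × 4.25 = 240.12 → 240 sts.
Row gauge = 23/4 = 5.75 rows/in; 89.5 × 5.75 = 514.62 → 515 rows.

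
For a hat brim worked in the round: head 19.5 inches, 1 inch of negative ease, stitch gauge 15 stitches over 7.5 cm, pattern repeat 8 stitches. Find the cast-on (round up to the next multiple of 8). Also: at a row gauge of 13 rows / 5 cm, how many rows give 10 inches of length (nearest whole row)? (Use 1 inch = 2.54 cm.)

Cast on 96 stitches; work 66 rows.

Finished = 19.5 − 1 = 18.5 inches.
18.5 inches × 2.54 = 46.99 cm.
15/7.5 = 2 sts per cm; 46.99 × 2 = 93.98 sts.
Next multiple of 8 → 96.
10 inches = 25.40 cm; × 2.6 = 66.04 → 66 rows.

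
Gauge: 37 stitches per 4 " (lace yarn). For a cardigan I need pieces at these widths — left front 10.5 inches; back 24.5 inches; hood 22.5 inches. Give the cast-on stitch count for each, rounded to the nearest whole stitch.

left front 97; back 227; hood 208.

Rate = 37/4 = 9.25 sts per in.
left front: 10.5 × 9.25 = 97.12 → 97.
back: 24.5 × 9.25 = 226.62 → 227.
hood: 22.5 × 9.25 = 208.12 → 208.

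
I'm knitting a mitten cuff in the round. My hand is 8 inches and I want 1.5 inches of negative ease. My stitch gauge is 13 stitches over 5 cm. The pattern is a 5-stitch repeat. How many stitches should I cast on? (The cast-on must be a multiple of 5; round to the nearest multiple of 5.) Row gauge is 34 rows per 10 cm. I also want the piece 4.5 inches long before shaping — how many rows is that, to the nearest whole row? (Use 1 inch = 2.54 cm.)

Cast on 45 stitches; work 39 rows.

Finished = 8 − 1.5 = 6.5 inches.
6.5 inches × 2.54 = 16.51 cm.
13/5 = 2.6 sts per cm; 16.51 × 2.6 = 42.93 sts.
Nearest multiple of 5 → 45.
4.5 inches = 11.43 cm; × 3.4 = 38.86 → 39 rows.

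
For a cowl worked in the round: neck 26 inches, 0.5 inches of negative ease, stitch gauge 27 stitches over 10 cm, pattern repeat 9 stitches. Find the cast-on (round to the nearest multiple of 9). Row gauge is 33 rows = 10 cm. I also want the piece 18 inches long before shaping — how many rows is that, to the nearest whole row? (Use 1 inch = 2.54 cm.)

Cast on 171 stitches; work 151 rows.

Finished = 26 − 0.5 = 25.5 inches.
25.5 inches × 2.54 = 64.77 cm.
27/10 = 2.7 sts per cm; 64.77 × 2.7 = 174.88 sts.
Nearest multiple of 9 → 171.
18 inches = 45.72 cm; × 3.3 = 150.88 → 151 rows.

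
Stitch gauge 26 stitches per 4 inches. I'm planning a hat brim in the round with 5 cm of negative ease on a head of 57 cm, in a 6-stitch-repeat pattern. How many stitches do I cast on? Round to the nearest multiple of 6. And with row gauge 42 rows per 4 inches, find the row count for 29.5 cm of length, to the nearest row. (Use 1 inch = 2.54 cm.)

Finished = 57 − 5 = 52 cm.
52 cm × 1/2.54 = 20.47 inches.
26/4 = 6.5 sts per in; 20.47 × 6.5 = 133.07 sts.
Nearest multiple of 6 → 132.
29.5 cm = 11.61 inches; × 10.5 = 121.95 → 122 rows.

Cast on 132 stitches; work 122 rows.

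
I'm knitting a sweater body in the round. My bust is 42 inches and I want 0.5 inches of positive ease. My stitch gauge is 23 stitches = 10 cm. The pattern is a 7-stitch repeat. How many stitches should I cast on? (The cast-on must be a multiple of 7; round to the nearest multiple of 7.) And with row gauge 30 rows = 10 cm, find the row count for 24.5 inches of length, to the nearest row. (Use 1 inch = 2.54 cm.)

Finished = 42 + 0.5 = 42.5 inches.
42.5 inches × 2.54 = 107.95 cm.
23/10 = 2.3 sts per cm; 107.95 × 2.3 = 248.28 sts.
Nearest multiple of 7 → 245.
24.5 inches = 62.23 cm; × 3 = 186.69 → 187 rows.

Cast on 245 stitches; work 187 rows.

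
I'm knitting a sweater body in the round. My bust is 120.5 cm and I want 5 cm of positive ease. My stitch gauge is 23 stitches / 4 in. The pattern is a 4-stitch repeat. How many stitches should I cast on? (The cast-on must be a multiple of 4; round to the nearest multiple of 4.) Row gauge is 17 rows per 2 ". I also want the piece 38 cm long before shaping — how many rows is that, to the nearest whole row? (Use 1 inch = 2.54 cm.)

Finished = 120.5 + 5 = 125.5 cm.
125.5 cm × 1/2.54 = 49.41 inches.
23/4 = 5.75 sts per in; 49.41 × 5.75 = 284.10 sts.
Nearest multiple of 4 → 284.
38 cm = 14.96 inches; × 8.5 = 127.17 → 127 rows.

Cast on 284 stitches; work 127 rows.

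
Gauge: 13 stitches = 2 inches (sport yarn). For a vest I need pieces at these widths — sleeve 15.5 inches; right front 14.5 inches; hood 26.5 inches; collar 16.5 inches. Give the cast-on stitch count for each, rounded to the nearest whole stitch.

Rate = 13/2 = 6.5 sts per in.
sleeve: 15.5 × 6.5 = 100.75 → 101.
right front: 14.5 × 6.5 = 94.25 → 94.
hood: 26.5 × 6.5 = 172.25 → 172.
collar: 16.5 × 6.5 = 107.25 → 107.

sleeve 101; right front 94; hood 172; collar 107.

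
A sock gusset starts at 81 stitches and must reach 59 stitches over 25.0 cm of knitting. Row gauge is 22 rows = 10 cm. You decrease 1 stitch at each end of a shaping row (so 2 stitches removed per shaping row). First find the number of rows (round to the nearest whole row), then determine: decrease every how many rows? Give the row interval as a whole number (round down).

Decrease every 5th row.

Rows = 25.0 × 2.2 = 55.0 → 55 rows.
Stitches to remove: 22 → 11 shaping rows (at 2 st each).
55 / 11 = 5.00 → every 5 rows.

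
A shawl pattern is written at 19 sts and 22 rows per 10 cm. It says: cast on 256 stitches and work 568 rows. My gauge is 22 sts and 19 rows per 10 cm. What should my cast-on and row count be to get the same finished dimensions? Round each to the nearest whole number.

Stitches: 256 × 22/19 = 296.42 → 296.
Rows: 568 × 19/22 = 490.55 → 491.

Cast on 296 stitches; work 491 rows.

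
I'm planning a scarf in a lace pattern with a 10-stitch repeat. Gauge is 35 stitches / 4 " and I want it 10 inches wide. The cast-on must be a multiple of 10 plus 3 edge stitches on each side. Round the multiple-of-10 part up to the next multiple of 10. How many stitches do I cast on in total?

35 / 4 = 8.75 sts per inch.
10 × 8.75 = 87.50 sts.
Less 6 edge sts → 81.50 for the repeat.
Next multiple of 10: 90.
Add back 6 edge sts → 96.

CO 96 sts.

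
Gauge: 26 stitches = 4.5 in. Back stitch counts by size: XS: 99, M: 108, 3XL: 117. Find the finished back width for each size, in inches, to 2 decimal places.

26/4.5 = 5.778 sts per in.
XS: 99 / 5.778 = 17.135 → 17.13 in.
M: 108 / 5.778 = 18.692 → 18.69 in.
3XL: 117 / 5.778 = 20.250 → 20.25 in.

XS 17.13 inches; M 18.69 inches; 3XL 20.25 inches.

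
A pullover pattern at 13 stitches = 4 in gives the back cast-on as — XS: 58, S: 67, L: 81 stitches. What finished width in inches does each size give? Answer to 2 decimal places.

13/4 = 3.25 sts per in.
XS: 58 / 3.25 = 17.846 → 17.85 in.
S: 67 / 3.25 = 20.615 → 20.62 in.
L: 81 / 3.25 = 24.923 → 24.92 in.

XS 17.85 inches; S 20.62 inches; L 24.92 inches.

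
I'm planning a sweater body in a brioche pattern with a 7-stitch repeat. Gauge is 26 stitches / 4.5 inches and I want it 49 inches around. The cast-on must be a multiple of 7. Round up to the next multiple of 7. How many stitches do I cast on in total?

CO 287 sts.

26 / 4.5 = 5.778 sts per inch.
49 × 5.778 = 283.11 sts.
Next multiple of 7: 287.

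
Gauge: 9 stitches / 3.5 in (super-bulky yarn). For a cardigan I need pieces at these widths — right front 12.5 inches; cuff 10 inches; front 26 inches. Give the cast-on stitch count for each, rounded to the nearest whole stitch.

right front 32; cuff 26; front 67.

Rate = 9/3.5 = 2.571 sts per in.
right front: 12.5 × 2.571 = 32.14 → 32.
cuff: 10 × 2.571 = 25.71 → 26.
front: 26 × 2.571 = 66.86 → 67.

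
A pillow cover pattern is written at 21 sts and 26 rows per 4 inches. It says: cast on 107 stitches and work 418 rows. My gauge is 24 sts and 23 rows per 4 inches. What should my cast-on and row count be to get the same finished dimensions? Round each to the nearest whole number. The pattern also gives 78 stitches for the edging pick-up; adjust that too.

Stitches: 107 × 24/21 = 122.29 → 122.
Rows: 418 × 23/26 = 369.77 → 370.
edging pick-up: 78 × 24/21 = 89.14 → 89.

Cast on 122 stitches; work 370 rows; edging pick-up 89 stitches.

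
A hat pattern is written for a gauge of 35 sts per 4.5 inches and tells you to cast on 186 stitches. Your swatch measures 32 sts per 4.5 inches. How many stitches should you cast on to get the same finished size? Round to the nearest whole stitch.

Cast on 170 stitches.

Scale factor = 32 / 35 = 0.914.
186 × 32 / 35 = 170.06 sts.
→ 170 sts.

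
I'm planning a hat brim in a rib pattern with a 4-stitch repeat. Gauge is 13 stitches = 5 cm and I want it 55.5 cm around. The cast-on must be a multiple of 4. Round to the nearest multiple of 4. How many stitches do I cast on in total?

CO 144 sts.

13 / 5 = 2.6 sts per cm.
55.5 × 2.6 = 144.30 sts.
Nearest multiple of 4: 144.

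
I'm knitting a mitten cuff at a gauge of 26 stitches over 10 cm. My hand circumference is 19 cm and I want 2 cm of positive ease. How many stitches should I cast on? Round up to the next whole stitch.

Finished = 19 + 2 = 21 cm.
26 / 10 = 2.6 sts per cm.
21.00 × 2.6 = 54.60 sts.
→ 55 sts.

CO 55 sts.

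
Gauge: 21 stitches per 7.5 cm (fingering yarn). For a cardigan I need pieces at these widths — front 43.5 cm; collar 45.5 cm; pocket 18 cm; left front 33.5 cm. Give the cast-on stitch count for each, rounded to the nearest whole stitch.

front 122; collar 127; pocket 50; left front 94.

Rate = 21/7.5 = 2.8 sts per cm.
front: 43.5 × 2.8 = 121.80 → 122.
collar: 45.5 × 2.8 = 127.40 → 127.
pocket: 18 × 2.8 = 50.40 → 50.
left front: 33.5 × 2.8 = 93.80 → 94.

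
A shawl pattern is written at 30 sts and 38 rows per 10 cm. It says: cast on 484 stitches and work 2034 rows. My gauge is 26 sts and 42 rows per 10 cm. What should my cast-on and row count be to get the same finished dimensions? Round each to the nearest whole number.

Cast on 419 stitches; work 2248 rows.

Stitches: 484 × 26/30 = 419.47 → 419.
Rows: 2034 × 42/38 = 2248.11 → 2248.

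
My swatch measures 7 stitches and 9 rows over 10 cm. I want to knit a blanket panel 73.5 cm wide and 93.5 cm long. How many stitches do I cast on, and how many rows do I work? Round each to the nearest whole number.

Cast on 51 stitches and work 84 rows.

Stitch gauge = 7/10 = 0.7 sts/cm; 73.5 × 0.7 = 51.45 → 51 sts.
Row gauge = 9/10 = 0.9 rows/cm; 93.5 × 0.9 = 84.15 → 84 rows.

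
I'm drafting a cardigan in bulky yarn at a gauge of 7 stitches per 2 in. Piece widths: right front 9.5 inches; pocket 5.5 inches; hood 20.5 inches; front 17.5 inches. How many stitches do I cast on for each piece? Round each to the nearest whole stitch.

right front 33; pocket 19; hood 72; front 61.

Rate = 7/2 = 3.5 sts per in.
right front: 9.5 × 3.5 = 33.25 → 33.
pocket: 5.5 × 3.5 = 19.25 → 19.
hood: 20.5 × 3.5 = 71.75 → 72.
front: 17.5 × 3.5 = 61.25 → 61.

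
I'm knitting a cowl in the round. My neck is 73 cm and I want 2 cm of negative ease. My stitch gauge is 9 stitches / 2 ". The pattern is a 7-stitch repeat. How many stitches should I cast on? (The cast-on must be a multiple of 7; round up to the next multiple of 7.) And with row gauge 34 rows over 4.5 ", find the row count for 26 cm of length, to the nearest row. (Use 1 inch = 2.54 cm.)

Cast on 126 stitches; work 77 rows.

Finished = 73 − 2 = 71 cm.
71 cm × 1/2.54 = 27.95 inches.
9/2 = 4.5 sts per in; 27.95 × 4.5 = 125.79 sts.
Next multiple of 7 → 126.
26 cm = 10.24 inches; × 7.556 = 77.34 → 77 rows.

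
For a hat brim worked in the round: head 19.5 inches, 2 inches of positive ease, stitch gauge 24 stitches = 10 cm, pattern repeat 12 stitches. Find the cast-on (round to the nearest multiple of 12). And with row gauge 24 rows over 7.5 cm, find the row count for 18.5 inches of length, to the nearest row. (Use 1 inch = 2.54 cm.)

Cast on 132 stitches; work 150 rows.

Finished = 19.5 + 2 = 21.5 inches.
21.5 inches × 2.54 = 54.61 cm.
24/10 = 2.4 sts per cm; 54.61 × 2.4 = 131.06 sts.
Nearest multiple of 12 → 132.
18.5 inches = 46.99 cm; × 3.2 = 150.37 → 150 rows.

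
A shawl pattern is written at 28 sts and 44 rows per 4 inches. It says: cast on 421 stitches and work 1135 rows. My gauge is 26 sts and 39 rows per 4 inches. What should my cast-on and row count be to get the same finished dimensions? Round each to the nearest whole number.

Stitches: 421 × 26/28 = 390.93 → 391.
Rows: 1135 × 39/44 = 1006.02 → 1006.

Cast on 391 stitches; work 1006 rows.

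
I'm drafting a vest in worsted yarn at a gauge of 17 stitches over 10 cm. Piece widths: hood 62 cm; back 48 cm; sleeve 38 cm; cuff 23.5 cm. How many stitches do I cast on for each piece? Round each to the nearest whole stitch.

hood 105; back 82; sleeve 65; cuff 40.

Rate = 17/10 = 1.7 sts per cm.
hood: 62 × 1.7 = 105.40 → 105.
back: 48 × 1.7 = 81.60 → 82.
sleeve: 38 × 1.7 = 64.60 → 65.
cuff: 23.5 × 1.7 = 39.95 → 40.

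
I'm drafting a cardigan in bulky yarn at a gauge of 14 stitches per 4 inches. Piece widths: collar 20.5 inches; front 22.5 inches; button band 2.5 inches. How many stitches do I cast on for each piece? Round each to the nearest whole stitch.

Rate = 14/4 = 3.5 sts per in.
collar: 20.5 × 3.5 = 71.75 → 72.
front: 22.5 × 3.5 = 78.75 → 79.
button band: 2.5 × 3.5 = 8.75 → 9.

collar 72; front 79; button band 9.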